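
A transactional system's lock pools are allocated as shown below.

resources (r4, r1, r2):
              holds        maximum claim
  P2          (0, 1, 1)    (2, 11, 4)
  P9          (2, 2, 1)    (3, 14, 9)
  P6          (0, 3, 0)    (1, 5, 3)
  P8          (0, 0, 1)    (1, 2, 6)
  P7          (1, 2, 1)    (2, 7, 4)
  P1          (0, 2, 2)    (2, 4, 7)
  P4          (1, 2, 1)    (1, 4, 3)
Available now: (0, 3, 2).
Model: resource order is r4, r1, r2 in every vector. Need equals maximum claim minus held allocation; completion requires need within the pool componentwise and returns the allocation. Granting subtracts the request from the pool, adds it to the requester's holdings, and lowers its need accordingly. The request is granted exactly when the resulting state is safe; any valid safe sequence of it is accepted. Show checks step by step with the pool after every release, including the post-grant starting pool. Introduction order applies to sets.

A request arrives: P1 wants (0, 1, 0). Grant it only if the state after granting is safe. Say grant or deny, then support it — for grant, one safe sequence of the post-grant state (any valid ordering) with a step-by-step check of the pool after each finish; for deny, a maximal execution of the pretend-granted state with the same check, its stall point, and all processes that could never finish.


DENY. Granting would leave the state unsafe.
Key observation: after P4, P6, P7 the pool peaks at (2, 9, 4), and each blocked process is short somewhere: P2 on r1; P9 on r1, r2; P8 on r2; P1 on r2.
Pretend the grant happened; the run P4, P6, P7 goes as far as possible. Step-by-step check:
  pool = (0, 2, 2)
  P4: need (0, 2, 2) fits (0, 2, 2); releases (1, 2, 1), pool now (1, 4, 3)
  P6: need (1, 2, 3) fits (1, 4, 3); releases (0, 3, 0), pool now (1, 7, 3)
  P7: need (1, 5, 3) fits (1, 7, 3); releases (1, 2, 1), pool now (2, 9, 4)
  P2 still needs (2, 10, 3) but only (2, 9, 4) is free — short on r1
  P9 still needs (1, 12, 8) but only (2, 9, 4) is free — short on r1 and r2
  P8 still needs (1, 2, 5) but only (2, 9, 4) is free — short on r2
  P1 still needs (2, 1, 5) but only (2, 9, 4) is free — short on r2
Post-grant, the permanently blocked set is P2, P9, P8 and P1.


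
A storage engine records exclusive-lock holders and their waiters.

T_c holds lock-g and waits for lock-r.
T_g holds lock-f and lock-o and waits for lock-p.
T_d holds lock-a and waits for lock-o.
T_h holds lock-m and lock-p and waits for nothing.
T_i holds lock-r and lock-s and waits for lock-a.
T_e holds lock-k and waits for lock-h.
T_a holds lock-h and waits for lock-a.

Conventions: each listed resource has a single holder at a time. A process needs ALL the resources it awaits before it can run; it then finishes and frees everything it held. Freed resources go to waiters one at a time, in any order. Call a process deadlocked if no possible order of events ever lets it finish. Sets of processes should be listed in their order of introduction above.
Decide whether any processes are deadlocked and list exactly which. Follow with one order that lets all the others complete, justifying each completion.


The deadlocked set is empty.
Key observation: no waiting chain loops back on itself — every chain ends at a process that waits on nothing, so everyone eventually runs.
A valid finishing order for the others: T_h, T_g, T_d, T_i, T_c, T_a, T_e.
Step-by-step check:
  run T_h (it waits on nothing); releases lock-m and lock-p
  T_g: everything it awaited (lock-p) is free; runs, freeing lock-f and lock-o
  T_d: everything it awaited (lock-o) is free; runs, freeing lock-a
  T_i: everything it awaited (lock-a) is free; runs, freeing lock-r and lock-s
  T_c: everything it awaited (lock-r) is free; runs, freeing lock-g
  T_a: everything it awaited (lock-a) is free; runs, freeing lock-h
  T_e: everything it awaited (lock-h) is free; runs, freeing lock-k


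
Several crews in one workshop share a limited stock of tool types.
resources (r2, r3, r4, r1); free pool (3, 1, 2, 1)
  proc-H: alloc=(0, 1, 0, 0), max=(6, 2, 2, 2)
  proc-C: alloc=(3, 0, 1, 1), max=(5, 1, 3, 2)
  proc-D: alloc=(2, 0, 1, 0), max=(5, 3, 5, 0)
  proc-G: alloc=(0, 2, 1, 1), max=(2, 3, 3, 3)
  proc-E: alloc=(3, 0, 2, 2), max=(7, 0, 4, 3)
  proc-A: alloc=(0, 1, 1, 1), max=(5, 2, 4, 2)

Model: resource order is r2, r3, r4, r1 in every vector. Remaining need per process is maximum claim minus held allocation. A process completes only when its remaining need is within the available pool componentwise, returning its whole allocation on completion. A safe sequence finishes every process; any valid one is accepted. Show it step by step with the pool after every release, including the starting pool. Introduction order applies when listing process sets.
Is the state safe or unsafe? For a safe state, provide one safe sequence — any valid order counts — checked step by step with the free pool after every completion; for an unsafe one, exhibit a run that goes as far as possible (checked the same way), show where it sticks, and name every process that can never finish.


SAFE — a valid safe sequence is proc-C, proc-A, proc-G, proc-D, proc-E, proc-H.
Key observation: proc-C marks the first exact bind of the order: its need (2, 1, 2, 1) fits the free (3, 1, 2, 1) with zero slack on a requested resource.
Walking it through:
  pool = (3, 1, 2, 1)
  proc-C needs (2, 1, 2, 1) <= (3, 1, 2, 1) -> finishes; pool += (3, 0, 1, 1) = (6, 1, 3, 2)
  proc-A needs (5, 1, 3, 1) <= (6, 1, 3, 2) -> finishes; pool += (0, 1, 1, 1) = (6, 2, 4, 3)
  proc-G needs (2, 1, 2, 2) <= (6, 2, 4, 3) -> finishes; pool += (0, 2, 1, 1) = (6, 4, 5, 4)
  proc-D needs (3, 3, 4, 0) <= (6, 4, 5, 4) -> finishes; pool += (2, 0, 1, 0) = (8, 4, 6, 4)
  proc-E needs (4, 0, 2, 1) <= (8, 4, 6, 4) -> finishes; pool += (3, 0, 2, 2) = (11, 4, 8, 6)
  proc-H needs (6, 1, 2, 2) <= (11, 4, 8, 6) -> finishes; pool += (0, 1, 0, 0) = (11, 5, 8, 6)


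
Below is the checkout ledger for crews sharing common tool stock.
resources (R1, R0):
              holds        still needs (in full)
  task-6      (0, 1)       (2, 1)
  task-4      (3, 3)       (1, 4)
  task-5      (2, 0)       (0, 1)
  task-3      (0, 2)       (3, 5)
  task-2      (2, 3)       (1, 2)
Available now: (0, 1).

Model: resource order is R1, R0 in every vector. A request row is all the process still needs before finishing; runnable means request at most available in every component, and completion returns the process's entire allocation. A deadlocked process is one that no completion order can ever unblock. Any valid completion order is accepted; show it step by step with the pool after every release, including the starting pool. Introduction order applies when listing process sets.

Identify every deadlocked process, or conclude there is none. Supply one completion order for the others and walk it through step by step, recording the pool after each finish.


The deadlocked set is empty.
Key observation: the pool covers task-5 at once, and every later process fits after earlier releases.
One completion order for the rest: task-5, task-6, task-2, task-3, task-4. Walking it through:
  pool = (0, 1)
  run task-5 (needs (0, 1), free (0, 1)); after release of (2, 0) the pool is (2, 1)
  run task-6 (needs (2, 1), free (2, 1)); after release of (0, 1) the pool is (2, 2)
  run task-2 (needs (1, 2), free (2, 2)); after release of (2, 3) the pool is (4, 5)
  run task-3 (needs (3, 5), free (4, 5)); after release of (0, 2) the pool is (4, 7)
  run task-4 (needs (1, 4), free (4, 7)); after release of (3, 3) the pool is (7, 10)


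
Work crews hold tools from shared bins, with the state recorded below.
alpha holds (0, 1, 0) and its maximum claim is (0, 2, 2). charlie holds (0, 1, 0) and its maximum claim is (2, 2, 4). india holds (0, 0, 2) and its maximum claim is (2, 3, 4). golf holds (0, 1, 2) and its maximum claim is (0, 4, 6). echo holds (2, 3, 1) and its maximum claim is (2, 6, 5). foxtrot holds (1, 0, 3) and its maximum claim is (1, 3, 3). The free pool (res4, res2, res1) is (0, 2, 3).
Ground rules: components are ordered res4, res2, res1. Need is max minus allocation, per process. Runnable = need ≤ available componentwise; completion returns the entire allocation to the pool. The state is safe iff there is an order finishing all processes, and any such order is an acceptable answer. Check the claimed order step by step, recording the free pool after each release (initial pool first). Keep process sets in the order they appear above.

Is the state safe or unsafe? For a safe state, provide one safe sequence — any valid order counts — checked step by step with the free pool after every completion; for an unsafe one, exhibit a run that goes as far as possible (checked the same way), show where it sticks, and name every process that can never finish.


SAFE — a valid safe sequence is alpha, foxtrot, echo, charlie, india, golf.
Key observation: foxtrot is the earliest step where a requested resource binds exactly: need (0, 3, 0), pool (0, 3, 3) at its turn.
Walking it through:
  pool = (0, 2, 3)
  alpha: need (0, 1, 2) fits (0, 2, 3); releases (0, 1, 0), pool now (0, 3, 3)
  foxtrot: need (0, 3, 0) fits (0, 3, 3); releases (1, 0, 3), pool now (1, 3, 6)
  echo: need (0, 3, 4) fits (1, 3, 6); releases (2, 3, 1), pool now (3, 6, 7)
  charlie: need (2, 1, 4) fits (3, 6, 7); releases (0, 1, 0), pool now (3, 7, 7)
  india: need (2, 3, 2) fits (3, 7, 7); releases (0, 0, 2), pool now (3, 7, 9)
  golf: need (0, 3, 4) fits (3, 7, 9); releases (0, 1, 2), pool now (3, 8, 11)


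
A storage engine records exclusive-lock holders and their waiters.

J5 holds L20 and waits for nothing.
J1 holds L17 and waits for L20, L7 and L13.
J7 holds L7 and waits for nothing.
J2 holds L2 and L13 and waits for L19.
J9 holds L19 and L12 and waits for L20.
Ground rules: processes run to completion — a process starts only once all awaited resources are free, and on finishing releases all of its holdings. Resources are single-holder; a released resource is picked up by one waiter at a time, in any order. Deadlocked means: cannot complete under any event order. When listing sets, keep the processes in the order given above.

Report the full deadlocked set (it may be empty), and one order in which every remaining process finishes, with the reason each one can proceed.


No process is deadlocked.
Key observation: the wait relation is loop-free; peeling off processes with no waits unwinds the whole state.
The rest can finish in the order J5, J7, J9, J2, J1.
Verifying each step:
  run J5 (it waits on nothing); releases L20
  run J7 (it waits on nothing); releases L7
  J9 waits on L20 — all released -> runs and releases L19 and L12
  J2 waits on L19 — all released -> runs and releases L2 and L13
  J1 waits on L20, L7 and L13 — all released -> runs and releases L17


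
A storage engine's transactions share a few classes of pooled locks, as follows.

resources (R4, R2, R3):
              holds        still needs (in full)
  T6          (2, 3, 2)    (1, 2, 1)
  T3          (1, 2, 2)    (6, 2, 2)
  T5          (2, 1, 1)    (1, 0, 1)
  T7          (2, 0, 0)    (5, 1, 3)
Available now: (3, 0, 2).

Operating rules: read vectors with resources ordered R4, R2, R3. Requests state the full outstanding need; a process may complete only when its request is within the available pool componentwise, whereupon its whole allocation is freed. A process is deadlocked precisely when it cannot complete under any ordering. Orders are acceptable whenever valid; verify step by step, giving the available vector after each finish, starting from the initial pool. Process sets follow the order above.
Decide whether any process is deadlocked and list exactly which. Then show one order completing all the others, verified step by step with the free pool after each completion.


Deadlocked: T6 and T3.
Key observation: the wall is R2: completing T5, T7 brings the pool only to (7, 1, 3), and all the rest need more.
One completion order for the rest: T5, T7. Step-by-step check:
  pool = (3, 0, 2)
  T5 needs (1, 0, 1) <= (3, 0, 2) -> finishes; pool += (2, 1, 1) = (5, 1, 3)
  T7 needs (5, 1, 3) <= (5, 1, 3) -> finishes; pool += (2, 0, 0) = (7, 1, 3)
The blocked processes can never fit:
  T6 cannot run: need (1, 2, 1) vs free (7, 1, 3) (insufficient R2)
  T3 cannot run: need (6, 2, 2) vs free (7, 1, 3) (insufficient R2)


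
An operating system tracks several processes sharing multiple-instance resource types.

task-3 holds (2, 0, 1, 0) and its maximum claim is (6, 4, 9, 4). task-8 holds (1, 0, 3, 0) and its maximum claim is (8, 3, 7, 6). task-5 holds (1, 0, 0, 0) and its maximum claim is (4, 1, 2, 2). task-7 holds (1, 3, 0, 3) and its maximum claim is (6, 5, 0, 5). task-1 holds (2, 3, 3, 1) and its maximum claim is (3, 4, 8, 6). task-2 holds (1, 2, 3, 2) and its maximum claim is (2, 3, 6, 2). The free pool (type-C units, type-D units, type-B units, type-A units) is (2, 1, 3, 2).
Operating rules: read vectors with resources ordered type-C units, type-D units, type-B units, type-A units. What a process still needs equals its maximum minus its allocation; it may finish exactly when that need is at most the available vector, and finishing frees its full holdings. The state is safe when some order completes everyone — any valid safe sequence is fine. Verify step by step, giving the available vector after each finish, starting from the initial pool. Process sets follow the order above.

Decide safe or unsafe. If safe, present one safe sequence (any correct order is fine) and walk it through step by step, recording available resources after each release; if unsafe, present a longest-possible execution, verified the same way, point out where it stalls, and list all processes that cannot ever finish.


UNSAFE — no complete ordering exists.
Key observation: after task-2, task-5 the pool peaks at (4, 3, 6, 4), and each blocked process is short somewhere: task-3 on type-D units, type-B units; task-8 on type-C units, type-A units; task-7 on type-C units; task-1 on type-A units.
Going as far as possible: task-2, task-5; after that, nothing fits. Check, step by step:
  pool = (2, 1, 3, 2)
  task-2 needs (1, 1, 3, 0) <= (2, 1, 3, 2) -> finishes; pool += (1, 2, 3, 2) = (3, 3, 6, 4)
  task-5 needs (3, 1, 2, 2) <= (3, 3, 6, 4) -> finishes; pool += (1, 0, 0, 0) = (4, 3, 6, 4)
  task-3 still needs (4, 4, 8, 4) but only (4, 3, 6, 4) is free — short on type-D units and type-B units
  task-8 still needs (7, 3, 4, 6) but only (4, 3, 6, 4) is free — short on type-C units and type-A units
  task-7 still needs (5, 2, 0, 2) but only (4, 3, 6, 4) is free — short on type-C units
  task-1 still needs (1, 1, 5, 5) but only (4, 3, 6, 4) is free — short on type-A units
Processes that can never finish: task-3, task-8, task-7 and task-1.


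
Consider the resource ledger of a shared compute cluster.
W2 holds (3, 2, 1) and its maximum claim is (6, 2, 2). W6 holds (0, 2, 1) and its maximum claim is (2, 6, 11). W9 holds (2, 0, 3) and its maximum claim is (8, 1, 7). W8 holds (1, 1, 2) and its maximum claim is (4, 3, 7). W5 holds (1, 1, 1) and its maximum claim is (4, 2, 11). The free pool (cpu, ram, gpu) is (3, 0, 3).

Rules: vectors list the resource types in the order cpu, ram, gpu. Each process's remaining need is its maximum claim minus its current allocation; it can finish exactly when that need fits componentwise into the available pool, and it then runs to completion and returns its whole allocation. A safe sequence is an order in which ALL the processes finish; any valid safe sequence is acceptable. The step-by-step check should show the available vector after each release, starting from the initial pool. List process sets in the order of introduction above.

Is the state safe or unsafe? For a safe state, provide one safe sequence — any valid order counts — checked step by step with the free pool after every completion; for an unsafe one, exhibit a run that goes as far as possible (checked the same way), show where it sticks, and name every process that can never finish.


The state is UNSAFE.
Key observation: after W2, W9, W8 complete, (9, 3, 9) is the best the pool ever gets, yet each leftover process wants more gpu.
The run W2, W9, W8 cannot be extended any further. Walking it through:
  pool = (3, 0, 3)
  W2: need (3, 0, 1) fits (3, 0, 3); releases (3, 2, 1), pool now (6, 2, 4)
  W9: need (6, 1, 4) fits (6, 2, 4); releases (2, 0, 3), pool now (8, 2, 7)
  W8: need (3, 2, 5) fits (8, 2, 7); releases (1, 1, 2), pool now (9, 3, 9)
  W6 still needs (2, 4, 10) but only (9, 3, 9) is free — short on ram and gpu
  W5 still needs (3, 1, 10) but only (9, 3, 9) is free — short on gpu
Never able to finish: W6 and W5.


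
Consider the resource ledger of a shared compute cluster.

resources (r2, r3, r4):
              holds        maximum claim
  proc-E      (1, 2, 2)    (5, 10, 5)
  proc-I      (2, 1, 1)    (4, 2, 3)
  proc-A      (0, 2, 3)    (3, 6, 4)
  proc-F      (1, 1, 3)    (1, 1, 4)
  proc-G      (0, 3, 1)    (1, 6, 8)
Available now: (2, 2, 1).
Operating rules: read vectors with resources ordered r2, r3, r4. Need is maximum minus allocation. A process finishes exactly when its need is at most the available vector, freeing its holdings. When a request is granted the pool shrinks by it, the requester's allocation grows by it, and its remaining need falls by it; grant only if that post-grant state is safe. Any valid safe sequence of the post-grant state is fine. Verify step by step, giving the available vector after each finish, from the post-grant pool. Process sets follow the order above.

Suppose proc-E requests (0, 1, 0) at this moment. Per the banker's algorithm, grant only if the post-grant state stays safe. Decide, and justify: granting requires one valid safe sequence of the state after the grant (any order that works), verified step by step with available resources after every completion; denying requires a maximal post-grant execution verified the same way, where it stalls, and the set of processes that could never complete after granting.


DENY — the pretend-granted state is unsafe.
Key observation: after proc-F, proc-I the pool peaks at (5, 3, 5), and each blocked process is short somewhere: proc-E on r3; proc-A on r3; proc-G on r4.
After a pretend grant, a maximal execution: proc-F, proc-I — then nothing else fits. Walking it through:
  pool = (2, 1, 1)
  proc-F: need (0, 0, 1) fits (2, 1, 1); releases (1, 1, 3), pool now (3, 2, 4)
  proc-I: need (2, 1, 2) fits (3, 2, 4); releases (2, 1, 1), pool now (5, 3, 5)
  blocked: proc-E wants (4, 7, 3), pool (5, 3, 5) — not enough r3
  blocked: proc-A wants (3, 4, 1), pool (5, 3, 5) — not enough r3
  blocked: proc-G wants (1, 3, 7), pool (5, 3, 5) — not enough r4
Had the request been granted, proc-E, proc-A and proc-G could never finish.


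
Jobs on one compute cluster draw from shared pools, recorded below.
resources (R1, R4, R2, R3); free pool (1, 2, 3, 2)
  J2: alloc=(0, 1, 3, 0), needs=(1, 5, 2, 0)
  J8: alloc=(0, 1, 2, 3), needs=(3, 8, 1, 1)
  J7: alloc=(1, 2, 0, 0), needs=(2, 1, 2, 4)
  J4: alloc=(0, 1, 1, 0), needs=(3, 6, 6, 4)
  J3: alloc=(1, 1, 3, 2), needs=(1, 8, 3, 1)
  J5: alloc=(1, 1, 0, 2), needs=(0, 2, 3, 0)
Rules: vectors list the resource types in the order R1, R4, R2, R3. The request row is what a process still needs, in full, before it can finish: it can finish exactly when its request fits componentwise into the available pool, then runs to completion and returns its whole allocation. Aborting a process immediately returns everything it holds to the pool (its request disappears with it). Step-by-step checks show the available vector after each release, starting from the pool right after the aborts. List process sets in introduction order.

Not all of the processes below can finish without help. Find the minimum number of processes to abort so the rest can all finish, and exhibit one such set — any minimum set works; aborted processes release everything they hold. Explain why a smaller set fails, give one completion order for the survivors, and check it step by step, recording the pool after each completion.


Minimum abort set: J8.
Key observation: J3 had no path to completion before; after the abort of J8 ((0, 1, 2, 3) returned), step 5 is where it fits.
No smaller set exists: with zero aborts the deadlock remains.
Survivors finish in the order: J5, J7, J2, J4, J3. Walking it through (pool after the aborts first):
  pool = (1, 3, 5, 5)
  J5 needs (0, 2, 3, 0) <= (1, 3, 5, 5) -> finishes; pool += (1, 1, 0, 2) = (2, 4, 5, 7)
  J7 needs (2, 1, 2, 4) <= (2, 4, 5, 7) -> finishes; pool += (1, 2, 0, 0) = (3, 6, 5, 7)
  J2 needs (1, 5, 2, 0) <= (3, 6, 5, 7) -> finishes; pool += (0, 1, 3, 0) = (3, 7, 8, 7)
  J4 needs (3, 6, 6, 4) <= (3, 7, 8, 7) -> finishes; pool += (0, 1, 1, 0) = (3, 8, 9, 7)
  J3 needs (1, 8, 3, 1) <= (3, 8, 9, 7) -> finishes; pool += (1, 1, 3, 2) = (4, 9, 12, 9)


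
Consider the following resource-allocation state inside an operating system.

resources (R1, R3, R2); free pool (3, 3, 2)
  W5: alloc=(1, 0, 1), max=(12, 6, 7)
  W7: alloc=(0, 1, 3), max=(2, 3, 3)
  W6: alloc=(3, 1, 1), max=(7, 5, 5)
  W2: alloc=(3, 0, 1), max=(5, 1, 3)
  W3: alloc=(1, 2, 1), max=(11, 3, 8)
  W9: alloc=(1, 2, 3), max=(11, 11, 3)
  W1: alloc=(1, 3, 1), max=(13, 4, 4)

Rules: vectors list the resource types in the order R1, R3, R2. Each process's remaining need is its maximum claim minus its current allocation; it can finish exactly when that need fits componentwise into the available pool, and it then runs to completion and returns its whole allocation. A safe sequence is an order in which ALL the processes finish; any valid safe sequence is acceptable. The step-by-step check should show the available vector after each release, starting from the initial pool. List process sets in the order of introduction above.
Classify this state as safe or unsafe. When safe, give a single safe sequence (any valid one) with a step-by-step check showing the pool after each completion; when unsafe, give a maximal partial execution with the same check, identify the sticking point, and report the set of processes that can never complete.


UNSAFE — no complete ordering exists.
Key observation: W7, W2, W6 can finish, but then (9, 5, 7) is all there is, and the blocked group's R1 demands exceed it.
A maximal execution: W7, W2, W6 — then nothing else fits. Check, step by step:
  pool = (3, 3, 2)
  W7 needs (2, 2, 0) <= (3, 3, 2) -> finishes; pool += (0, 1, 3) = (3, 4, 5)
  W2 needs (2, 1, 2) <= (3, 4, 5) -> finishes; pool += (3, 0, 1) = (6, 4, 6)
  W6 needs (4, 4, 4) <= (6, 4, 6) -> finishes; pool += (3, 1, 1) = (9, 5, 7)
  W5 cannot run: need (11, 6, 6) vs free (9, 5, 7) (insufficient R1 and R3)
  W3 cannot run: need (10, 1, 7) vs free (9, 5, 7) (insufficient R1)
  W9 cannot run: need (10, 9, 0) vs free (9, 5, 7) (insufficient R1 and R3)
  W1 cannot run: need (12, 1, 3) vs free (9, 5, 7) (insufficient R1)
Processes that can never finish: W5, W3, W9 and W1.


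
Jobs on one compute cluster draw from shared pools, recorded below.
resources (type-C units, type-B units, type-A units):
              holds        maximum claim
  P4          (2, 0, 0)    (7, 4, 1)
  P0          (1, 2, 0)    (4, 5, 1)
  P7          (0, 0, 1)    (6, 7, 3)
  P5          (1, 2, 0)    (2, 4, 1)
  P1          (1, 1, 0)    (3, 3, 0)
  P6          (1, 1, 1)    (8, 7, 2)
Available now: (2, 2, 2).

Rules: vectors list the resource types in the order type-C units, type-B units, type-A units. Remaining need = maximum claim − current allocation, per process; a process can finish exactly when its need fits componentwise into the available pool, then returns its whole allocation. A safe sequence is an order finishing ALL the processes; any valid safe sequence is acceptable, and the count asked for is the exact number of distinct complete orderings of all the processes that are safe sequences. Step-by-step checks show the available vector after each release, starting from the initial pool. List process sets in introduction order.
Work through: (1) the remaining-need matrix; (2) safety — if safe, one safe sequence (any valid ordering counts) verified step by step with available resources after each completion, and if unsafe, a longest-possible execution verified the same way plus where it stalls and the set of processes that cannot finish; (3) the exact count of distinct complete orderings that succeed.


(1) Outstanding need per process (order type-C units, type-B units, type-A units):
  P4: (5, 4, 1)
  P0: (3, 3, 1)
  P7: (6, 7, 2)
  P5: (1, 2, 1)
  P1: (2, 2, 0)
  P6: (7, 6, 1)
(2) SAFE — a valid safe sequence is P1, P5, P0, P4, P7, P6.
Key observation: at P1 the run first touches a limit — (2, 2, 0) against (2, 2, 2), exact on a resource it actually requests.
Check, step by step:
  pool = (2, 2, 2)
  P1: need (2, 2, 0) fits (2, 2, 2); releases (1, 1, 0), pool now (3, 3, 2)
  P5: need (1, 2, 1) fits (3, 3, 2); releases (1, 2, 0), pool now (4, 5, 2)
  P0: need (3, 3, 1) fits (4, 5, 2); releases (1, 2, 0), pool now (5, 7, 2)
  P4: need (5, 4, 1) fits (5, 7, 2); releases (2, 0, 0), pool now (7, 7, 2)
  P7: need (6, 7, 2) fits (7, 7, 2); releases (0, 0, 1), pool now (7, 7, 3)
  P6: need (7, 6, 1) fits (7, 7, 3); releases (1, 1, 1), pool now (8, 8, 4)
(3) Exactly 8 of the possible complete orderings are safe sequences.


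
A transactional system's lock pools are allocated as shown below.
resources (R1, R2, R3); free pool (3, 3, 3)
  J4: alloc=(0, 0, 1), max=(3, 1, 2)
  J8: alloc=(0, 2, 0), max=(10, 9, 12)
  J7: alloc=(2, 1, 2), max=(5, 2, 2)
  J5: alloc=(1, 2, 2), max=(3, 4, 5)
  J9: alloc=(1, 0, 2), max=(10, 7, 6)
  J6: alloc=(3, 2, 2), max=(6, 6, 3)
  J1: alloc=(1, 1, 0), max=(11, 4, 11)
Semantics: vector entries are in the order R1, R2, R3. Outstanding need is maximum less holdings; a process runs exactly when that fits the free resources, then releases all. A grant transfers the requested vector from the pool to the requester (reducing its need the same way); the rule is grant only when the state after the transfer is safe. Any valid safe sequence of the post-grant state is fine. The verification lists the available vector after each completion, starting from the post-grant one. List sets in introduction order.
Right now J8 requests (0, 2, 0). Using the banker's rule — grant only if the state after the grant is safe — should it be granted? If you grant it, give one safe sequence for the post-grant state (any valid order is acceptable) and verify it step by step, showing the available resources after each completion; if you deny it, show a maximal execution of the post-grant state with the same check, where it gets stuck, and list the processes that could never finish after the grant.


DENY — the pretend-granted state is unsafe.
Key observation: after J7, J5, J4, J6 the pool peaks at (9, 6, 10), and each blocked process is short somewhere: J8 on R1, R3; J9 on R2; J1 on R1, R3.
On the post-grant state, J7, J5, J4, J6 is a maximal run — nothing extends it. Walking it through:
  pool = (3, 1, 3)
  run J7 (needs (3, 1, 0), free (3, 1, 3)); after release of (2, 1, 2) the pool is (5, 2, 5)
  run J5 (needs (2, 2, 3), free (5, 2, 5)); after release of (1, 2, 2) the pool is (6, 4, 7)
  run J4 (needs (3, 1, 1), free (6, 4, 7)); after release of (0, 0, 1) the pool is (6, 4, 8)
  run J6 (needs (3, 4, 1), free (6, 4, 8)); after release of (3, 2, 2) the pool is (9, 6, 10)
  J8 cannot run: need (10, 5, 12) vs free (9, 6, 10) (insufficient R1 and R3)
  J9 cannot run: need (9, 7, 4) vs free (9, 6, 10) (insufficient R2)
  J1 cannot run: need (10, 3, 11) vs free (9, 6, 10) (insufficient R1 and R3)
Post-grant, the permanently blocked set is J8, J9 and J1.


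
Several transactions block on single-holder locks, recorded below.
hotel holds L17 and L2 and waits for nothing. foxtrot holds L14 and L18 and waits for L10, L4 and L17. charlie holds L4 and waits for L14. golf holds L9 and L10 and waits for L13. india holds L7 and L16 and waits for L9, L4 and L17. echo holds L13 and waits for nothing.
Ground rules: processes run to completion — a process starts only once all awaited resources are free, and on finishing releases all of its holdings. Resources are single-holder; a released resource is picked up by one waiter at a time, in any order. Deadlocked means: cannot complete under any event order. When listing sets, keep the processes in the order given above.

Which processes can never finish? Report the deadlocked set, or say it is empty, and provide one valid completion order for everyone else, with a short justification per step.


Deadlocked: foxtrot, charlie and india.
Key observation: nobody on the ring foxtrot -> charlie -> foxtrot can start until another member finishes, which never happens; india waits into the deadlock from upstream.
A valid finishing order for the others: echo, hotel, golf.
Step-by-step check:
  echo waits on nothing -> runs at once and releases L13
  hotel waits on nothing -> runs at once and releases L17 and L2
  run golf (all its waits — L13 — are resolved); releases L9 and L10


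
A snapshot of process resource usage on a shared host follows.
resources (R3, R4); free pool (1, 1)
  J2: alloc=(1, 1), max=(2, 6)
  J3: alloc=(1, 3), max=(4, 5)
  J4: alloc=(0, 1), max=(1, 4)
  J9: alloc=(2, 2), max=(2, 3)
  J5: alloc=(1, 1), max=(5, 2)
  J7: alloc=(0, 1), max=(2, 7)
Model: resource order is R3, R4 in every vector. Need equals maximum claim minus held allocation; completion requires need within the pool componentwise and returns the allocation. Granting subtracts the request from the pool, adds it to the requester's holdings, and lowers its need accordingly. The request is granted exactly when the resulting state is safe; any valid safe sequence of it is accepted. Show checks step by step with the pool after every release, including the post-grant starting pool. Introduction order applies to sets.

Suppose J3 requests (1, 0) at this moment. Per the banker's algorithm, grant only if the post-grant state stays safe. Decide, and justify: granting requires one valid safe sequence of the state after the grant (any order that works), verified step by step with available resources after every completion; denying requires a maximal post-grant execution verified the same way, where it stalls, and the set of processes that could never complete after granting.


GRANT: granting preserves safety; a valid post-grant sequence is J9, J4, J3, J5, J2, J7.
Key observation: the grant leaves (0, 1) free — enough for J9, whose release restarts the cascade.
Verifying the post-grant state step by step:
  pool = (0, 1)
  J9: need (0, 1) fits (0, 1); releases (2, 2), pool now (2, 3)
  J4: need (1, 3) fits (2, 3); releases (0, 1), pool now (2, 4)
  J3: need (2, 2) fits (2, 4); releases (2, 3), pool now (4, 7)
  J5: need (4, 1) fits (4, 7); releases (1, 1), pool now (5, 8)
  J2: need (1, 5) fits (5, 8); releases (1, 1), pool now (6, 9)
  J7: need (2, 6) fits (6, 9); releases (0, 1), pool now (6, 10)


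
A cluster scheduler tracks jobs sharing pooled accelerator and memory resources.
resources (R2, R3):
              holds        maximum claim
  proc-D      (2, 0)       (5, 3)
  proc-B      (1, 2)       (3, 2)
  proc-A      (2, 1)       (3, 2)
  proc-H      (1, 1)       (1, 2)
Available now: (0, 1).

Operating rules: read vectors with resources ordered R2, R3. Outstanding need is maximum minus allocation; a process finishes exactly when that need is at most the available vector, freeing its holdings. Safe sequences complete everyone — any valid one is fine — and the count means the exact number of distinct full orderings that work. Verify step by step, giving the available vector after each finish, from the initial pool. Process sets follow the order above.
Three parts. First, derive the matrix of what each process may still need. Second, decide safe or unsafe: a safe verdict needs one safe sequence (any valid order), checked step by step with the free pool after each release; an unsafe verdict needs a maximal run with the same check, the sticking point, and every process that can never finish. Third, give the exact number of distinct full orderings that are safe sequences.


(1) Need matrix, components ordered R2, R3:
  proc-D: (3, 3)
  proc-B: (2, 0)
  proc-A: (1, 1)
  proc-H: (0, 1)
(2) SAFE — a valid safe sequence is proc-H, proc-A, proc-B, proc-D.
Key observation: reading the order forward, proc-H is the first process whose need (0, 1) meets the free pool (0, 1) exactly on a resource it requests.
Verifying each step:
  pool = (0, 1)
  proc-H: need (0, 1) fits (0, 1); releases (1, 1), pool now (1, 2)
  proc-A: need (1, 1) fits (1, 2); releases (2, 1), pool now (3, 3)
  proc-B: need (2, 0) fits (3, 3); releases (1, 2), pool now (4, 5)
  proc-D: need (3, 3) fits (4, 5); releases (2, 0), pool now (6, 5)
(3) Precisely 2 of the possible complete orderings are safe sequences.


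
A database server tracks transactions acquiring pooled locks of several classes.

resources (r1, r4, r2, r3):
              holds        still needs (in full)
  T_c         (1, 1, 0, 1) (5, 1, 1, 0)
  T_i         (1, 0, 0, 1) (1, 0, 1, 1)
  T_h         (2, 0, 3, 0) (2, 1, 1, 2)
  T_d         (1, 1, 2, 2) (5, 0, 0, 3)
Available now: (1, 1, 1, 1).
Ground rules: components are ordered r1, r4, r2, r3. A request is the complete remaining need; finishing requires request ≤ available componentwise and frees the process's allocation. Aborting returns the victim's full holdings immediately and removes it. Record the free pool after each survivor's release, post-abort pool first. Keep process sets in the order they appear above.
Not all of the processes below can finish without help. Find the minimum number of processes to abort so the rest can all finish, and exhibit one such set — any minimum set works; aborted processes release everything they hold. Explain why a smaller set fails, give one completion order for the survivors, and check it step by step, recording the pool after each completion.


Minimum abort set: T_c.
Key observation: no ordering could ever have run T_d before the abort of T_c; with (1, 1, 0, 1) back in the pool it fits at step 3.
No smaller set exists: with zero aborts the deadlock remains.
One survivor order: T_h, T_i, T_d. Check, step by step (post-abort pool first):
  pool = (2, 2, 1, 2)
  T_h needs (2, 1, 1, 2) <= (2, 2, 1, 2) -> finishes; pool += (2, 0, 3, 0) = (4, 2, 4, 2)
  T_i needs (1, 0, 1, 1) <= (4, 2, 4, 2) -> finishes; pool += (1, 0, 0, 1) = (5, 2, 4, 3)
  T_d needs (5, 0, 0, 3) <= (5, 2, 4, 3) -> finishes; pool += (1, 1, 2, 2) = (6, 3, 6, 5)


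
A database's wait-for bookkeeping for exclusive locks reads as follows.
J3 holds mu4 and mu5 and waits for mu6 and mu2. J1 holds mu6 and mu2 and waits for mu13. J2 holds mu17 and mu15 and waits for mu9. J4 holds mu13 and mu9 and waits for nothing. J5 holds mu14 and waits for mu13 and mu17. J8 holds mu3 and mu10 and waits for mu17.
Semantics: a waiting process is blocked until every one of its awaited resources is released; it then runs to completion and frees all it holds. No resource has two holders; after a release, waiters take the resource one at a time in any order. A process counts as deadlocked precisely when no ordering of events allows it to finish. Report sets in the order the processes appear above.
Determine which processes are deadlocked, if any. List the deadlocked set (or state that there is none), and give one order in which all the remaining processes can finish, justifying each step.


No process is deadlocked.
Key observation: there is no circular wait here — follow any chain and it reaches a process that is free to run now.
One completion order for the rest: J4, J1, J2, J3, J8, J5.
Walking it through:
  run J4 (it waits on nothing); releases mu13 and mu9
  J1: everything it awaited (mu13) is free; runs, freeing mu6 and mu2
  J2: everything it awaited (mu9) is free; runs, freeing mu17 and mu15
  J3: everything it awaited (mu6 and mu2) is free; runs, freeing mu4 and mu5
  J8: everything it awaited (mu17) is free; runs, freeing mu3 and mu10
  J5: everything it awaited (mu13 and mu17) is free; runs, freeing mu14


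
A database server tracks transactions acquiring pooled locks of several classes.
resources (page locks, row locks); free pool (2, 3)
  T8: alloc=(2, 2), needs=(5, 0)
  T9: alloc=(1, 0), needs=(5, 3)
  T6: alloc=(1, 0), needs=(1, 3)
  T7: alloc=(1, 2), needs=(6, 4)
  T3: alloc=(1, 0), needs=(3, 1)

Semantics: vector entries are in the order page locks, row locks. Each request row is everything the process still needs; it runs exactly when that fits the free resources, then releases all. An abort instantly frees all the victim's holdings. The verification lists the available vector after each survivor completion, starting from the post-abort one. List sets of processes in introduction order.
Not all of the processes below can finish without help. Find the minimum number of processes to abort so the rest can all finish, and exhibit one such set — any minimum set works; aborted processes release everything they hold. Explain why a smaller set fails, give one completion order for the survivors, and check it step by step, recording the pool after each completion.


Abort T8.
Key observation: T9 could never have finished before the abort; with (2, 2) returned by T8, it fits at step 2.
No smaller set exists: with zero aborts the deadlock remains.
Survivors finish in the order: T3, T9, T7, T6. Verifying each step (pool after the aborts first):
  pool = (4, 5)
  T3: need (3, 1) fits (4, 5); releases (1, 0), pool now (5, 5)
  T9: need (5, 3) fits (5, 5); releases (1, 0), pool now (6, 5)
  T7: need (6, 4) fits (6, 5); releases (1, 2), pool now (7, 7)
  T6: need (1, 3) fits (7, 7); releases (1, 0), pool now (8, 7)


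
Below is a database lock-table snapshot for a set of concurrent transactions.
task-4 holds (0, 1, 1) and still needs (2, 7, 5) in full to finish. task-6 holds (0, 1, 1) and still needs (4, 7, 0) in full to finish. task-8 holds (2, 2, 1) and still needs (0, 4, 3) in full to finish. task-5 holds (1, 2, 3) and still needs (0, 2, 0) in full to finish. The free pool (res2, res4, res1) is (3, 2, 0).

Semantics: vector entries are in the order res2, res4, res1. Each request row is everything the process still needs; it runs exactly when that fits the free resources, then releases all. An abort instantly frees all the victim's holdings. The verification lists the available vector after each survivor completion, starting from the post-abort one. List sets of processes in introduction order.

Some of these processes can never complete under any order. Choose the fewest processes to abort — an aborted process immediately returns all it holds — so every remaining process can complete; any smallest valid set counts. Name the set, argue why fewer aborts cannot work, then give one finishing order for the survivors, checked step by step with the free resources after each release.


Minimum abort set: task-6.
Key observation: the deadlocked task-4 becomes finishable only because task-6 released (0, 1, 1); it completes at step 3 below.
Minimality: the empty abort set fails — the state is deadlocked as it stands.
The survivors complete as task-5, task-8, task-4. Step-by-step check (starting from the post-abort pool):
  pool = (3, 3, 1)
  task-5: need (0, 2, 0) fits (3, 3, 1); releases (1, 2, 3), pool now (4, 5, 4)
  task-8: need (0, 4, 3) fits (4, 5, 4); releases (2, 2, 1), pool now (6, 7, 5)
  task-4: need (2, 7, 5) fits (6, 7, 5); releases (0, 1, 1), pool now (6, 8, 6)


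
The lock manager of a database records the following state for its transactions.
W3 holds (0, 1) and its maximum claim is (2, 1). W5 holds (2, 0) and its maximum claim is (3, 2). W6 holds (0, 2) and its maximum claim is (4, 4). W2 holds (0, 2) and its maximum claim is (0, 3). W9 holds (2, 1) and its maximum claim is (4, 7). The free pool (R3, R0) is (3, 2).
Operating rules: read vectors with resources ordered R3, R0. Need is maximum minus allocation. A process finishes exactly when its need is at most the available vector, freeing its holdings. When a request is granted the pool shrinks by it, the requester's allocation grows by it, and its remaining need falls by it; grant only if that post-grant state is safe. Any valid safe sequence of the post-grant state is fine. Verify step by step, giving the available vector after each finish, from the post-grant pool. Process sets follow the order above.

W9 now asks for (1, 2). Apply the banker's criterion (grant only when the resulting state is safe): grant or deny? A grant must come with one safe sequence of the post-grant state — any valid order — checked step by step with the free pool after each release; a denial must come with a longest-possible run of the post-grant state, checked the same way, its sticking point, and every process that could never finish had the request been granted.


GRANT. The post-grant state is safe; one safe sequence: W3, W2, W5, W6, W9.
Key observation: the grant leaves (2, 0) free — enough for W3, whose release restarts the cascade.
Step-by-step check of the post-grant state:
  pool = (2, 0)
  W3 needs (2, 0) <= (2, 0) -> finishes; pool += (0, 1) = (2, 1)
  W2 needs (0, 1) <= (2, 1) -> finishes; pool += (0, 2) = (2, 3)
  W5 needs (1, 2) <= (2, 3) -> finishes; pool += (2, 0) = (4, 3)
  W6 needs (4, 2) <= (4, 3) -> finishes; pool += (0, 2) = (4, 5)
  W9 needs (1, 4) <= (4, 5) -> finishes; pool += (3, 3) = (7, 8)
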